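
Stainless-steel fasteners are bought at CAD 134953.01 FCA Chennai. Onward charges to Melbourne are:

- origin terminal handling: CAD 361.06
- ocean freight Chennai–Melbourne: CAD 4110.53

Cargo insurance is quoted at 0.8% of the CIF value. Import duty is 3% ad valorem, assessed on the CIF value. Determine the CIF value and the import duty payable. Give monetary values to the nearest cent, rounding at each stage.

CIF value: CAD 140548.99; import duty: CAD 4216.47

Let C be the CIF value. C = FCA price + pre-shipment costs + freight + 0.8% × C
C − 0.8% × C = 134953.01 + 361.06 + 4110.53
0.992 × C = 139424.60
C = 139424.60 / 0.992 = 140548.99
Insurance premium = 0.8% × 140548.99 = 1124.39
Import duty = 140548.99 × 3% = 4216.47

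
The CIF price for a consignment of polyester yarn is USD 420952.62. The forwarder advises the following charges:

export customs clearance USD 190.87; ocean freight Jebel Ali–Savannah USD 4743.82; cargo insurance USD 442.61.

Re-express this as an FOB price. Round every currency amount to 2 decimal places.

Not relevant to the conversion: export clearance — on the seller under both CIF and FOB; already in the CIF price and stays in the FOB price.
From CIF to FOB, the seller no longer bears: freight, insurance.
FOB price = 420952.62 − 4743.82 − 442.61 = 415766.19

FOB price: USD 415766.19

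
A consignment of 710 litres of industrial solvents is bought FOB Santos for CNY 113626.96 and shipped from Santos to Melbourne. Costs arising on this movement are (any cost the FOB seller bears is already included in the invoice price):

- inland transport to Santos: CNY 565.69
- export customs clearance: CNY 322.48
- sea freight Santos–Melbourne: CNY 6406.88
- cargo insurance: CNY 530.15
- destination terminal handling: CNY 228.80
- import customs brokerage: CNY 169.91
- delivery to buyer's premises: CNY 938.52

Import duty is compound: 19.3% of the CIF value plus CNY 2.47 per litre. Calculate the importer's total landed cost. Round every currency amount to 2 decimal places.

Total landed cost: CNY 146923.77

FOB: the seller bears costs until goods are on board at the origin port; the buyer bears freight, insurance and all costs thereafter.
Already in the invoice (seller's account under FOB): inland to port, export clearance — exclude.
CIF value = FOB price + freight + insurance = 113626.96 + 6406.88 + 530.15 = 120563.99
Ad valorem component: 120563.99 × 19.3% = 23268.85
Specific component: 710 × 2.47 = 1753.70
Import duty = 23268.85 + 1753.70 = 25022.55
Buyer bears: freight 6406.88 + insurance 530.15 + destination terminal 228.80 + brokerage 169.91 + delivery 938.52 + duty 25022.55 = 33296.81
Landed cost = invoice 113626.96 + 33296.81 = 146923.77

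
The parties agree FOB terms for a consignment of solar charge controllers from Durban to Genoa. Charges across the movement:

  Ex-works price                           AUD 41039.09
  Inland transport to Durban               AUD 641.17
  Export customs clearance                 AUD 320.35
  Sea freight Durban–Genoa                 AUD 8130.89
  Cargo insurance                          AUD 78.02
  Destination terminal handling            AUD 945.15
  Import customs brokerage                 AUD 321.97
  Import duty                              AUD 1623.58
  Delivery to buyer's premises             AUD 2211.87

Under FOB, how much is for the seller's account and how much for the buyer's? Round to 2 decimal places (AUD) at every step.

Seller: AUD 42000.61; buyer: AUD 13311.48

FOB: the seller bears costs until goods are on board at the origin port; the buyer bears freight, insurance and all costs thereafter.
Seller's account: goods 41039.09 + inland to port 641.17 + export clearance 320.35 = 42000.61
Buyer's account: freight 8130.89 + insurance 78.02 + destination terminal 945.15 + brokerage 321.97 + duty 1623.58 + delivery 2211.87 = 13311.48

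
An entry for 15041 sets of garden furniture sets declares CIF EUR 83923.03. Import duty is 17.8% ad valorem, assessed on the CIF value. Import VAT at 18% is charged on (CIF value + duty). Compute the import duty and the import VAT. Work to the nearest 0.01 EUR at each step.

Import duty: EUR 14938.30; import VAT: EUR 17795.04

Import duty = 83923.03 × 17.8% = 14938.30
VAT base = CIF + duty = 83923.03 + 14938.30 = 98861.33
Import VAT = 98861.33 × 18% = 17795.04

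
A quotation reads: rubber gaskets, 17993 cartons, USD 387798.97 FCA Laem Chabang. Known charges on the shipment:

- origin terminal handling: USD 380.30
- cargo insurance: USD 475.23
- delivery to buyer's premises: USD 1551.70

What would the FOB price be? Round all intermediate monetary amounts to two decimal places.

Not relevant to the conversion: insurance, delivery — on the buyer under both terms; not part of either seller's price.
From FCA to FOB, the seller additionally bears: origin terminal.
FOB price = 387798.97 + 380.30 = 388179.27

FOB price: USD 388179.27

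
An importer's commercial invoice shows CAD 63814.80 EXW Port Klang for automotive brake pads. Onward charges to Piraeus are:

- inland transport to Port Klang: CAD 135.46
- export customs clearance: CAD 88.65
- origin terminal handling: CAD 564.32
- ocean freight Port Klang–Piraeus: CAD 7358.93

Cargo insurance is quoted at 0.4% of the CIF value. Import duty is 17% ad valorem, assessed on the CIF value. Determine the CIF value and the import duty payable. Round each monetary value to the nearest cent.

CIF value: CAD 72251.16; import duty: CAD 12282.70

Let C be the CIF value. C = EXW price + pre-shipment costs + freight + 0.4% × C
C − 0.4% × C = 63814.80 + 135.46 + 88.65 + 564.32 + 7358.93
0.996 × C = 71962.16
C = 71962.16 / 0.996 = 72251.16
Insurance premium = 0.4% × 72251.16 = 289.00
Import duty = 72251.16 × 17% = 12282.70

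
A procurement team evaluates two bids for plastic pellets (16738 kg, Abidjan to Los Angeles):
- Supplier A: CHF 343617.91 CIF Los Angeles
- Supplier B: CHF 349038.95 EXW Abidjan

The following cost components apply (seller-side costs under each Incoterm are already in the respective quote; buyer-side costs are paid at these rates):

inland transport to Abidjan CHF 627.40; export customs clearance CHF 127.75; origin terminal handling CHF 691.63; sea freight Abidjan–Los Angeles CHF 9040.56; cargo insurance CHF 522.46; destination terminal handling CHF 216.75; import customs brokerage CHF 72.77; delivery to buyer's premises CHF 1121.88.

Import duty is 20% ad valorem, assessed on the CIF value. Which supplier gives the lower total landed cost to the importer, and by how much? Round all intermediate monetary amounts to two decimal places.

Supplier A (CIF):
The CIF price already equals the CIF value: 343617.91
Import duty = 343617.91 × 20% = 68723.58
Buyer bears (A): 216.75 + 72.77 + 1121.88 = 1411.40
Landed cost (A) = invoice 343617.91 + 1411.40 + duty 68723.58 = 413752.89
Supplier B (EXW):
CIF value = EXW price + inland to port + export clearance + origin terminal + freight + insurance = 349038.95 + 627.40 + 127.75 + 691.63 + 9040.56 + 522.46 = 360048.75
Import duty = 360048.75 × 20% = 72009.75
Buyer bears (B): 627.40 + 127.75 + 691.63 + 9040.56 + 522.46 + 216.75 + 72.77 + 1121.88 = 12421.20
Landed cost (B) = invoice 349038.95 + 12421.20 + duty 72009.75 = 433469.90
Difference = |413752.89 − 433469.90| = 19717.01

Supplier A is cheaper by CHF 19717.01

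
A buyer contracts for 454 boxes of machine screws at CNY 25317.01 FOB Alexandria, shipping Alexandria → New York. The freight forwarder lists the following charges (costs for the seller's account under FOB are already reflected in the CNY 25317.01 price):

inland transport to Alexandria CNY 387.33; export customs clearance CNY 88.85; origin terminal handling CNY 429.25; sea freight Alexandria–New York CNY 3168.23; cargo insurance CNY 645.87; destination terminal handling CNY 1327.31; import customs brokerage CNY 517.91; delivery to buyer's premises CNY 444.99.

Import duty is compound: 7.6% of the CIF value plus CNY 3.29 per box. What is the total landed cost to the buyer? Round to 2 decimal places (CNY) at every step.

Total landed cost: CNY 35128.94

FOB: the seller bears costs until goods are on board at the origin port; the buyer bears freight, insurance and all costs thereafter.
Already in the invoice (seller's account under FOB): inland to port, export clearance, origin terminal — exclude.
CIF value = FOB price + freight + insurance = 25317.01 + 3168.23 + 645.87 = 29131.11
Ad valorem component: 29131.11 × 7.6% = 2213.96
Specific component: 454 × 3.29 = 1493.66
Import duty = 2213.96 + 1493.66 = 3707.62
Buyer bears: freight 3168.23 + insurance 645.87 + destination terminal 1327.31 + brokerage 517.91 + delivery 444.99 + duty 3707.62 = 9811.93
Landed cost = invoice 25317.01 + 9811.93 = 35128.94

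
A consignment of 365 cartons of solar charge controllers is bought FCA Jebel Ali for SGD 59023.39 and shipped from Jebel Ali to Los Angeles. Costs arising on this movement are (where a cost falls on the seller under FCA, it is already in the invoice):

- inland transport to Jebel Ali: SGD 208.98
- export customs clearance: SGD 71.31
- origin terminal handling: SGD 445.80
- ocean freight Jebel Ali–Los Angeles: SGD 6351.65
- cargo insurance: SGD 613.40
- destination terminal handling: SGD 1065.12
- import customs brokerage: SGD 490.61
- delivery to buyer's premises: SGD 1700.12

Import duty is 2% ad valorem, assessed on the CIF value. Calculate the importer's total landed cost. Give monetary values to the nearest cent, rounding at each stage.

FCA: the seller delivers export-cleared goods to the carrier; the buyer bears costs from that point.
Already in the invoice (seller's account under FCA): inland to port, export clearance — exclude.
CIF value = FCA price + origin terminal + freight + insurance = 59023.39 + 445.80 + 6351.65 + 613.40 = 66434.24
Import duty = 66434.24 × 2% = 1328.68
Buyer bears: origin terminal 445.80 + freight 6351.65 + insurance 613.40 + destination terminal 1065.12 + brokerage 490.61 + delivery 1700.12 + duty 1328.68 = 11995.38
Landed cost = invoice 59023.39 + 11995.38 = 71018.77

Total landed cost: SGD 71018.77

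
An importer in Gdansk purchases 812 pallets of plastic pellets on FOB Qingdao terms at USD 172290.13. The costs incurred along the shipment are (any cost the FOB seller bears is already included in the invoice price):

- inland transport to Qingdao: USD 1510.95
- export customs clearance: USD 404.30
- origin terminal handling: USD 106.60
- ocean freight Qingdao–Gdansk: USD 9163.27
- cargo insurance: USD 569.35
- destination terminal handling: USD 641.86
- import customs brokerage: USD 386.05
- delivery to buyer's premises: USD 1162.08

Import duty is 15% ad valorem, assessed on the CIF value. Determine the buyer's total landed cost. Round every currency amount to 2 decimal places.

FOB: the seller bears costs until goods are on board at the origin port; the buyer bears freight, insurance and all costs thereafter.
Already in the invoice (seller's account under FOB): inland to port, export clearance, origin terminal — exclude.
CIF value = FOB price + freight + insurance = 172290.13 + 9163.27 + 569.35 = 182022.75
Import duty = 182022.75 × 15% = 27303.41
Buyer bears: freight 9163.27 + insurance 569.35 + destination terminal 641.86 + brokerage 386.05 + delivery 1162.08 + duty 27303.41 = 39226.02
Landed cost = invoice 172290.13 + 39226.02 = 211516.15

Total landed cost: USD 211516.15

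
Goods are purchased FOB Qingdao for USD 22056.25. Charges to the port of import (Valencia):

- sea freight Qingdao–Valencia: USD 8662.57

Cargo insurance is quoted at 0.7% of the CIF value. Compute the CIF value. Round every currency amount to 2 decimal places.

CIF value: USD 30935.37

Let C be the CIF value. C = FOB price + freight + 0.7% × C
C − 0.7% × C = 22056.25 + 8662.57
0.993 × C = 30718.82
C = 30718.82 / 0.993 = 30935.37
Insurance premium = 0.7% × 30935.37 = 216.55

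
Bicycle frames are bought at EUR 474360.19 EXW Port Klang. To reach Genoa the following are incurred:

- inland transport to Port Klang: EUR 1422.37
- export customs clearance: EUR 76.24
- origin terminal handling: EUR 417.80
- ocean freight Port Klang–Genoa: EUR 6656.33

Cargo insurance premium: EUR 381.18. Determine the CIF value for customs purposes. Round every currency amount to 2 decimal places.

CIF = EXW price + pre-shipment costs + freight + insurance
CIF = 474360.19 + 1422.37 + 76.24 + 417.80 + 6656.33 + 381.18 = 483314.11

CIF value: EUR 483314.11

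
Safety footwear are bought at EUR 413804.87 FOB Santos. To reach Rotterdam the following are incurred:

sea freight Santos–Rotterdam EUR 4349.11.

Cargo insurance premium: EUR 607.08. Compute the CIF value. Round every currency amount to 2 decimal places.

CIF value: EUR 418761.06

CIF = FOB price + freight + insurance
CIF = 413804.87 + 4349.11 + 607.08 = 418761.06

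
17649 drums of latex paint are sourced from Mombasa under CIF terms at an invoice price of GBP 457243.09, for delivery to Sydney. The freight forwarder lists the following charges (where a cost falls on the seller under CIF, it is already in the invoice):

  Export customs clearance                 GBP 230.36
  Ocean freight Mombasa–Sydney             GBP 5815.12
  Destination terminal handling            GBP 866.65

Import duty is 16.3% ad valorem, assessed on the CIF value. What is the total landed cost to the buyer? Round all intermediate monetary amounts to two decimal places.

Total landed cost: GBP 532640.36

CIF: the seller pays costs through ocean freight and marine insurance to the destination port.
Already in the invoice (seller's account under CIF): export clearance, freight — exclude.
The CIF price already equals the CIF value: 457243.09
Import duty = 457243.09 × 16.3% = 74530.62
Buyer bears: destination terminal 866.65 + duty 74530.62 = 75397.27
Landed cost = invoice 457243.09 + 75397.27 = 532640.36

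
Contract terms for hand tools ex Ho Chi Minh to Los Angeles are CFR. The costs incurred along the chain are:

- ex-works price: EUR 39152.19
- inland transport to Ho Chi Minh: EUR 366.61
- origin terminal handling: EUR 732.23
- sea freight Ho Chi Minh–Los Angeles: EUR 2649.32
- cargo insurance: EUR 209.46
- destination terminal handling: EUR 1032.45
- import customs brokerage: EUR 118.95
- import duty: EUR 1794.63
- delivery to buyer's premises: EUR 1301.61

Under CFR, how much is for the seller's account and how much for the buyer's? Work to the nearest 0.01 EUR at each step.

Seller: EUR 42900.35; buyer: EUR 4457.10

CFR: the seller pays costs through ocean freight to the destination port, but not insurance.
Seller's account: goods 39152.19 + inland to port 366.61 + origin terminal 732.23 + freight 2649.32 = 42900.35
Buyer's account: insurance 209.46 + destination terminal 1032.45 + brokerage 118.95 + duty 1794.63 + delivery 1301.61 = 4457.10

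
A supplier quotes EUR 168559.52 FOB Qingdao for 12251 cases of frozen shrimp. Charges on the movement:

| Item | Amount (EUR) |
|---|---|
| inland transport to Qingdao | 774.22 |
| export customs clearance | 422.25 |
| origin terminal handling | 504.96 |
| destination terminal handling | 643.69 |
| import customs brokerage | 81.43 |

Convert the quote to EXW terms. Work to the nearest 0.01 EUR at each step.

EXW price: EUR 166858.09

Not relevant to the conversion: brokerage, destination terminal — on the buyer under both terms; not part of either seller's price.
From FOB to EXW, the seller no longer bears: inland to port, export clearance, origin terminal.
EXW price = 168559.52 − 774.22 − 422.25 − 504.96 = 166858.09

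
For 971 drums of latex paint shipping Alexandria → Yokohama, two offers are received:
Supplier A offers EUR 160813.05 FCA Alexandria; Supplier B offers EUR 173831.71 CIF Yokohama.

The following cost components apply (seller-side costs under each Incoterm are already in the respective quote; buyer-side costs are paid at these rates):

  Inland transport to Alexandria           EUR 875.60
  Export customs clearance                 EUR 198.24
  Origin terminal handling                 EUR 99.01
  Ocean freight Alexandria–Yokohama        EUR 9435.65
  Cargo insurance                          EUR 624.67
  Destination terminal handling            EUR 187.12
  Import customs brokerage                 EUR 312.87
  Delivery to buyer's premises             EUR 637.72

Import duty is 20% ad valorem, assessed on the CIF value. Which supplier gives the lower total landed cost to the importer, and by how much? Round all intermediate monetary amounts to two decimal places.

Supplier A is cheaper by EUR 3431.19

Supplier A (FCA):
CIF value = FCA price + origin terminal + freight + insurance = 160813.05 + 99.01 + 9435.65 + 624.67 = 170972.38
Import duty = 170972.38 × 20% = 34194.48
Buyer bears (A): 99.01 + 9435.65 + 624.67 + 187.12 + 312.87 + 637.72 = 11297.04
Landed cost (A) = invoice 160813.05 + 11297.04 + duty 34194.48 = 206304.57
Supplier B (CIF):
The CIF price already equals the CIF value: 173831.71
Import duty = 173831.71 × 20% = 34766.34
Buyer bears (B): 187.12 + 312.87 + 637.72 = 1137.71
Landed cost (B) = invoice 173831.71 + 1137.71 + duty 34766.34 = 209735.76
Difference = |206304.57 − 209735.76| = 3431.19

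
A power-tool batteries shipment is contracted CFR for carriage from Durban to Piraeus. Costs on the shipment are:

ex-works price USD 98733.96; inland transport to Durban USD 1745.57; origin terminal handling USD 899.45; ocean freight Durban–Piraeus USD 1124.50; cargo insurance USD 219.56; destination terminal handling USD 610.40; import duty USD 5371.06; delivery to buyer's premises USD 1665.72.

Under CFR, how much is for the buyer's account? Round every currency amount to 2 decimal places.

CFR: the seller pays costs through ocean freight to the destination port, but not insurance.
Seller's account: goods 98733.96 + inland to port 1745.57 + origin terminal 899.45 + freight 1124.50 = 102503.48
Buyer's account: insurance 219.56 + destination terminal 610.40 + duty 5371.06 + delivery 1665.72 = 7866.74

Buyer's account: USD 7866.74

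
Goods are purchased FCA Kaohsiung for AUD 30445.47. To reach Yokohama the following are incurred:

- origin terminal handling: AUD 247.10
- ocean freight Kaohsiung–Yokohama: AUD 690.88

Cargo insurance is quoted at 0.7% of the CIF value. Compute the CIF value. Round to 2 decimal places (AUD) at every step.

CIF value: AUD 31604.68

Let C be the CIF value. C = FCA price + pre-shipment costs + freight + 0.7% × C
C − 0.7% × C = 30445.47 + 247.10 + 690.88
0.993 × C = 31383.45
C = 31383.45 / 0.993 = 31604.68
Insurance premium = 0.7% × 31604.68 = 221.23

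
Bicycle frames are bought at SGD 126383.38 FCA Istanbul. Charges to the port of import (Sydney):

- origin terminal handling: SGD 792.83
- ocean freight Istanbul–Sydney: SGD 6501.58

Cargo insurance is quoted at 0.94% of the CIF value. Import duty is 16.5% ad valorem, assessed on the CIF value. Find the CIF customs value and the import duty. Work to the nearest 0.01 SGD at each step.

Let C be the CIF value. C = FCA price + pre-shipment costs + freight + 0.94% × C
C − 0.94% × C = 126383.38 + 792.83 + 6501.58
0.9906 × C = 133677.79
C = 133677.79 / 0.9906 = 134946.29
Insurance premium = 0.94% × 134946.29 = 1268.50
Import duty = 134946.29 × 16.5% = 22266.14

CIF value: SGD 134946.29; import duty: SGD 22266.14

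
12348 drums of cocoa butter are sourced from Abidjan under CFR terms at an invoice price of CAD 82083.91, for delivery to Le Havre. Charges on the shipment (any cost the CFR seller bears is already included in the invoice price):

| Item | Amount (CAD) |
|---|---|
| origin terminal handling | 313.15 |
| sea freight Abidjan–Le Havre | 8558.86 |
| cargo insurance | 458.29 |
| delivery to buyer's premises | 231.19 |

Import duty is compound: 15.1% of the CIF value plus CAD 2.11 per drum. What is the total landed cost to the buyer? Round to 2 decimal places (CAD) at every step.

Total landed cost: CAD 121291.54

CFR: the seller pays costs through ocean freight to the destination port, but not insurance.
Already in the invoice (seller's account under CFR): origin terminal, freight — exclude.
CIF value = CFR price + insurance = 82083.91 + 458.29 = 82542.20
Ad valorem component: 82542.20 × 15.1% = 12463.87
Specific component: 12348 × 2.11 = 26054.28
Import duty = 12463.87 + 26054.28 = 38518.15
Buyer bears: insurance 458.29 + delivery 231.19 + duty 38518.15 = 39207.63
Landed cost = invoice 82083.91 + 39207.63 = 121291.54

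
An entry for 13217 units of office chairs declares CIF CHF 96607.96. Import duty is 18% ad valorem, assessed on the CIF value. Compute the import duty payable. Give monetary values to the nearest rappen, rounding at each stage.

Import duty: CHF 17389.43

Import duty = 96607.96 × 18% = 17389.43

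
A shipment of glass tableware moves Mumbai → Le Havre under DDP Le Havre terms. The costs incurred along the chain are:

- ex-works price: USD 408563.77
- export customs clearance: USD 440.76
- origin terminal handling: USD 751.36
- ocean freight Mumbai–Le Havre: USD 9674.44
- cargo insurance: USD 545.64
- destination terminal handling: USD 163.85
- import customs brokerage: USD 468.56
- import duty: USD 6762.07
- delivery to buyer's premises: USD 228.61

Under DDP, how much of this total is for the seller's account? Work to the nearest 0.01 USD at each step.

Seller's account: USD 427599.06

DDP: the seller bears all costs including import duty.
Seller's account: goods 408563.77 + export clearance 440.76 + origin terminal 751.36 + freight 9674.44 + insurance 545.64 + destination terminal 163.85 + brokerage 468.56 + duty 6762.07 + delivery 228.61 = 427599.06
Buyer's account: 0.00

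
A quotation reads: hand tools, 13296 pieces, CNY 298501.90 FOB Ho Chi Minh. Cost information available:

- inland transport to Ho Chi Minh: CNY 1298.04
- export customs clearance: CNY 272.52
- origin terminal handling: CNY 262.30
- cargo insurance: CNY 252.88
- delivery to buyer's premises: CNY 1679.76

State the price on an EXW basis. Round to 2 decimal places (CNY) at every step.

Not relevant to the conversion: insurance, delivery — on the buyer under both terms; not part of either seller's price.
From FOB to EXW, the seller no longer bears: inland to port, export clearance, origin terminal.
EXW price = 298501.90 − 1298.04 − 272.52 − 262.30 = 296669.04

EXW price: CNY 296669.04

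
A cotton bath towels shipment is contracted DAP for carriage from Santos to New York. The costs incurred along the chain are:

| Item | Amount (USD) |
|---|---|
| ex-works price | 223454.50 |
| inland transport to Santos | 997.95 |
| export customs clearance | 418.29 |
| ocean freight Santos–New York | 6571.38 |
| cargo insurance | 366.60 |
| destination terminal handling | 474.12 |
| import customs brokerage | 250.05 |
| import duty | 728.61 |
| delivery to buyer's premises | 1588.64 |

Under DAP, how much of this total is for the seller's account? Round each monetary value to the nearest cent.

DAP: the seller bears all costs to the named destination except import duty and clearance.
Seller's account: goods 223454.50 + inland to port 997.95 + export clearance 418.29 + freight 6571.38 + insurance 366.60 + destination terminal 474.12 + delivery 1588.64 = 233871.48
Buyer's account: brokerage 250.05 + duty 728.61 = 978.66

Seller's account: USD 233871.48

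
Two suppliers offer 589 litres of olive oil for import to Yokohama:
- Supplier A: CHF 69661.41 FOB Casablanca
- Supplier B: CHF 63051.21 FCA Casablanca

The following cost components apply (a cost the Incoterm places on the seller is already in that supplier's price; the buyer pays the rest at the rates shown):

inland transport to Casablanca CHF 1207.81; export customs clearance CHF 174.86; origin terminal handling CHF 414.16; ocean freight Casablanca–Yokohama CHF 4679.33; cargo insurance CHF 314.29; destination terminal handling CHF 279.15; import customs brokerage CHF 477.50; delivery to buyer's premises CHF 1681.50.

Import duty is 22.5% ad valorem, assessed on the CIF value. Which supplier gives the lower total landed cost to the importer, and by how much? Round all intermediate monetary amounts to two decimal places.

Supplier A (FOB):
CIF value = FOB price + freight + insurance = 69661.41 + 4679.33 + 314.29 = 74655.03
Import duty = 74655.03 × 22.5% = 16797.38
Buyer bears (A): 4679.33 + 314.29 + 279.15 + 477.50 + 1681.50 = 7431.77
Landed cost (A) = invoice 69661.41 + 7431.77 + duty 16797.38 = 93890.56
Supplier B (FCA):
CIF value = FCA price + origin terminal + freight + insurance = 63051.21 + 414.16 + 4679.33 + 314.29 = 68458.99
Import duty = 68458.99 × 22.5% = 15403.27
Buyer bears (B): 414.16 + 4679.33 + 314.29 + 279.15 + 477.50 + 1681.50 = 7845.93
Landed cost (B) = invoice 63051.21 + 7845.93 + duty 15403.27 = 86300.41
Difference = |93890.56 − 86300.41| = 7590.15

Supplier B is cheaper by CHF 7590.15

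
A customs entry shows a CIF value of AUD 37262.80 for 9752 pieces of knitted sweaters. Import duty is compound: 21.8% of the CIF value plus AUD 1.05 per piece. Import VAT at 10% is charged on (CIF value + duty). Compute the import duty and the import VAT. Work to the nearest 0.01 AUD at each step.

Ad valorem component: 37262.80 × 21.8% = 8123.29
Specific component: 9752 × 1.05 = 10239.60
Import duty = 8123.29 + 10239.60 = 18362.89
VAT base = CIF + duty = 37262.80 + 18362.89 = 55625.69
Import VAT = 55625.69 × 10% = 5562.57

Import duty: AUD 18362.89; import VAT: AUD 5562.57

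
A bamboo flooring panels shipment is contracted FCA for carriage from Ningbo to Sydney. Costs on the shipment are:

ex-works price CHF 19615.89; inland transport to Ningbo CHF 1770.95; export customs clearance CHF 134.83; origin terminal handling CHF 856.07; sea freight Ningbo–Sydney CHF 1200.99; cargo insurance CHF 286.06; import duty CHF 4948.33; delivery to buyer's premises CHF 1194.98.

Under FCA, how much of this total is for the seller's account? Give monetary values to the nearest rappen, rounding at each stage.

FCA: the seller delivers export-cleared goods to the carrier; the buyer bears costs from that point.
Seller's account: goods 19615.89 + inland to port 1770.95 + export clearance 134.83 = 21521.67
Buyer's account: origin terminal 856.07 + freight 1200.99 + insurance 286.06 + duty 4948.33 + delivery 1194.98 = 8486.43

Seller's account: CHF 21521.67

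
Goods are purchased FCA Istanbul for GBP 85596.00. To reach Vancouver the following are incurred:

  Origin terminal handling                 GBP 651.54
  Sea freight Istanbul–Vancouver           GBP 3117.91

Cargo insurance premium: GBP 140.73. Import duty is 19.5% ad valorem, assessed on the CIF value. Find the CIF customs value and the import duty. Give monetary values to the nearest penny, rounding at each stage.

CIF value: GBP 89506.18; import duty: GBP 17453.71

CIF = FCA price + pre-shipment costs + freight + insurance
CIF = 85596.00 + 651.54 + 3117.91 + 140.73 = 89506.18
Import duty = 89506.18 × 19.5% = 17453.71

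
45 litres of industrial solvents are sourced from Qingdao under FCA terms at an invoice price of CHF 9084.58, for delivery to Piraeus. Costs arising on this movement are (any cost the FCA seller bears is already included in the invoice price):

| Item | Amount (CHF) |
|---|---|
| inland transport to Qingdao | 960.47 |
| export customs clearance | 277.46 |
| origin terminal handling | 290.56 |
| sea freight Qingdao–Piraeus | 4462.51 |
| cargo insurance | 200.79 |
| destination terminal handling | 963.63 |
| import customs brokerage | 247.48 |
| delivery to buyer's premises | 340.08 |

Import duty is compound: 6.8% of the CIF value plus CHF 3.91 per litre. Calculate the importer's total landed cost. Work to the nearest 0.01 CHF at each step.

Total landed cost: CHF 16720.19

FCA: the seller delivers export-cleared goods to the carrier; the buyer bears costs from that point.
Already in the invoice (seller's account under FCA): inland to port, export clearance — exclude.
CIF value = FCA price + origin terminal + freight + insurance = 9084.58 + 290.56 + 4462.51 + 200.79 = 14038.44
Ad valorem component: 14038.44 × 6.8% = 954.61
Specific component: 45 × 3.91 = 175.95
Import duty = 954.61 + 175.95 = 1130.56
Buyer bears: origin terminal 290.56 + freight 4462.51 + insurance 200.79 + destination terminal 963.63 + brokerage 247.48 + delivery 340.08 + duty 1130.56 = 7635.61
Landed cost = invoice 9084.58 + 7635.61 = 16720.19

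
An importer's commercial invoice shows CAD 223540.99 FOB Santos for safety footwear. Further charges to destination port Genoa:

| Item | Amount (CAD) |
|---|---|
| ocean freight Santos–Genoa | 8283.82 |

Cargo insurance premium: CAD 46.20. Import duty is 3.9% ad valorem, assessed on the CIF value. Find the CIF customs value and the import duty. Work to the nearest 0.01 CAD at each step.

CIF value: CAD 231871.01; import duty: CAD 9042.97

CIF = FOB price + freight + insurance
CIF = 223540.99 + 8283.82 + 46.20 = 231871.01
Import duty = 231871.01 × 3.9% = 9042.97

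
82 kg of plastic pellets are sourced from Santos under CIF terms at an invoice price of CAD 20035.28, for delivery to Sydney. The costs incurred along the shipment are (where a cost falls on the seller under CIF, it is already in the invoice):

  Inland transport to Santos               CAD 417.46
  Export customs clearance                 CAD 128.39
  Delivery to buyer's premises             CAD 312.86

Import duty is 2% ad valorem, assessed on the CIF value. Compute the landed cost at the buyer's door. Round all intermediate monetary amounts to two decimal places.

CIF: the seller pays costs through ocean freight and marine insurance to the destination port.
Already in the invoice (seller's account under CIF): inland to port, export clearance — exclude.
The CIF price already equals the CIF value: 20035.28
Import duty = 20035.28 × 2% = 400.71
Buyer bears: delivery 312.86 + duty 400.71 = 713.57
Landed cost = invoice 20035.28 + 713.57 = 20748.85

Total landed cost: CAD 20748.85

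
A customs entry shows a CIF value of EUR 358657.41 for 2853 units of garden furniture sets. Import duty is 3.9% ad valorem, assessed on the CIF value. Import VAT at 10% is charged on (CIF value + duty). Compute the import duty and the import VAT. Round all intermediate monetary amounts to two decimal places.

Import duty: EUR 13987.64; import VAT: EUR 37264.51

Import duty = 358657.41 × 3.9% = 13987.64
VAT base = CIF + duty = 358657.41 + 13987.64 = 372645.05
Import VAT = 372645.05 × 10% = 37264.51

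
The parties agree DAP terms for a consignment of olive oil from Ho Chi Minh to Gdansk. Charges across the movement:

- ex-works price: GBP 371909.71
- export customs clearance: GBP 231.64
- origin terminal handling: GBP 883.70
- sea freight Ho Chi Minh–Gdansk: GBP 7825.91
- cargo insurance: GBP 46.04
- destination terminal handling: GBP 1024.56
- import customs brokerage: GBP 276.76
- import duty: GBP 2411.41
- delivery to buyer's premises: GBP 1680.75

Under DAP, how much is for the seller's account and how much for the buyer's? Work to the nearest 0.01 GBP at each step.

DAP: the seller bears all costs to the named destination except import duty and clearance.
Seller's account: goods 371909.71 + export clearance 231.64 + origin terminal 883.70 + freight 7825.91 + insurance 46.04 + destination terminal 1024.56 + delivery 1680.75 = 383602.31
Buyer's account: brokerage 276.76 + duty 2411.41 = 2688.17

Seller: GBP 383602.31; buyer: GBP 2688.17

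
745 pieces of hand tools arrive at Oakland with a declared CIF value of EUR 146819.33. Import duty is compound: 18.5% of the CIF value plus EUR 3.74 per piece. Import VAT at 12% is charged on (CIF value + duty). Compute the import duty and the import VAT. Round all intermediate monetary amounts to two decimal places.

Ad valorem component: 146819.33 × 18.5% = 27161.58
Specific component: 745 × 3.74 = 2786.30
Import duty = 27161.58 + 2786.30 = 29947.88
VAT base = CIF + duty = 146819.33 + 29947.88 = 176767.21
Import VAT = 176767.21 × 12% = 21212.07

Import duty: EUR 29947.88; import VAT: EUR 21212.07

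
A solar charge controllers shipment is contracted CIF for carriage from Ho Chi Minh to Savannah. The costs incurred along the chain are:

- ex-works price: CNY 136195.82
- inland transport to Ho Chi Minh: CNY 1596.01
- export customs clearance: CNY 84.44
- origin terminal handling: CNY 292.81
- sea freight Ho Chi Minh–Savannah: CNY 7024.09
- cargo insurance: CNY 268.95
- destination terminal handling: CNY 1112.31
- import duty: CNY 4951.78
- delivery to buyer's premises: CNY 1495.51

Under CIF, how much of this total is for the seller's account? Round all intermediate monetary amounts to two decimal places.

Seller's account: CNY 145462.12

CIF: the seller pays costs through ocean freight and marine insurance to the destination port.
Seller's account: goods 136195.82 + inland to port 1596.01 + export clearance 84.44 + origin terminal 292.81 + freight 7024.09 + insurance 268.95 = 145462.12
Buyer's account: destination terminal 1112.31 + duty 4951.78 + delivery 1495.51 = 7559.60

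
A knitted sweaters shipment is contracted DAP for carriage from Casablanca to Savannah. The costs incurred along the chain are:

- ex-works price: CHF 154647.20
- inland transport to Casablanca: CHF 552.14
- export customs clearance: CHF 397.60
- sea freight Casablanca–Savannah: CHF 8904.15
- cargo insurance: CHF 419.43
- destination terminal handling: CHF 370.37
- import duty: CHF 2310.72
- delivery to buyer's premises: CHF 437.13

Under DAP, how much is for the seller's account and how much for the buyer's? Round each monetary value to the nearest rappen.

DAP: the seller bears all costs to the named destination except import duty and clearance.
Seller's account: goods 154647.20 + inland to port 552.14 + export clearance 397.60 + freight 8904.15 + insurance 419.43 + destination terminal 370.37 + delivery 437.13 = 165728.02
Buyer's account: duty 2310.72 = 2310.72

Seller: CHF 165728.02; buyer: CHF 2310.72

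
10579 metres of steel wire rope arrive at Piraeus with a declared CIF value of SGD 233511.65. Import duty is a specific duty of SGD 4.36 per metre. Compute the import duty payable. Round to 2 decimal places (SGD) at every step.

Import duty: SGD 46124.44

Import duty = 10579 × 4.36 = 46124.44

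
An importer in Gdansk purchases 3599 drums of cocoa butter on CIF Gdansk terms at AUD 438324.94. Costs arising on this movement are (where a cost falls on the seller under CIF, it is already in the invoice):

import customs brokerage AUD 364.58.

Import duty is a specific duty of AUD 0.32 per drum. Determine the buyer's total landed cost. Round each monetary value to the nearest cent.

CIF: the seller pays costs through ocean freight and marine insurance to the destination port.
The CIF price already equals the CIF value: 438324.94
Import duty = 3599 × 0.32 = 1151.68
Buyer bears: brokerage 364.58 + duty 1151.68 = 1516.26
Landed cost = invoice 438324.94 + 1516.26 = 439841.20

Total landed cost: AUD 439841.20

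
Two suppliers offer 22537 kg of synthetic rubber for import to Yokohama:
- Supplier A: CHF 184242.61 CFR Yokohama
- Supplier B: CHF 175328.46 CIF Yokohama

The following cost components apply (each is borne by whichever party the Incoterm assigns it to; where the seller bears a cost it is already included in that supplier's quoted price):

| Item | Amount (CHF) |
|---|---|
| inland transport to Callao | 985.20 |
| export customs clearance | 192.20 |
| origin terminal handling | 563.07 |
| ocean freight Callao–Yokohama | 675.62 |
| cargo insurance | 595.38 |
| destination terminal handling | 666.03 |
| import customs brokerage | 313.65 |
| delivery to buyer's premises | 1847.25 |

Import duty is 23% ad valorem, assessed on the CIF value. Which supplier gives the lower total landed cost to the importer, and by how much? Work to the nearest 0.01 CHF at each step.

Supplier B is cheaper by CHF 11696.72

Supplier A (CFR):
CIF value = CFR price + insurance = 184242.61 + 595.38 = 184837.99
Import duty = 184837.99 × 23% = 42512.74
Buyer bears (A): 595.38 + 666.03 + 313.65 + 1847.25 = 3422.31
Landed cost (A) = invoice 184242.61 + 3422.31 + duty 42512.74 = 230177.66
Supplier B (CIF):
The CIF price already equals the CIF value: 175328.46
Import duty = 175328.46 × 23% = 40325.55
Buyer bears (B): 666.03 + 313.65 + 1847.25 = 2826.93
Landed cost (B) = invoice 175328.46 + 2826.93 + duty 40325.55 = 218480.94
Difference = |230177.66 − 218480.94| = 11696.72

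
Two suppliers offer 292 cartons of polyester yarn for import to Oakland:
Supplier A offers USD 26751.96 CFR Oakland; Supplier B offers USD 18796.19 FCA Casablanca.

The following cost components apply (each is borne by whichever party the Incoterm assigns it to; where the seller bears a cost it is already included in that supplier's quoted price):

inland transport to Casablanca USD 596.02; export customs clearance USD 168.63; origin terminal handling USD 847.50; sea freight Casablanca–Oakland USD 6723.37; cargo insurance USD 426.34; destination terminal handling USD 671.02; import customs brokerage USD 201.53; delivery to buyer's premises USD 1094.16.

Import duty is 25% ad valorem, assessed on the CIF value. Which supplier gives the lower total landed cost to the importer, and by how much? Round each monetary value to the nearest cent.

Supplier A (CFR):
CIF value = CFR price + insurance = 26751.96 + 426.34 = 27178.30
Import duty = 27178.30 × 25% = 6794.58
Buyer bears (A): 426.34 + 671.02 + 201.53 + 1094.16 = 2393.05
Landed cost (A) = invoice 26751.96 + 2393.05 + duty 6794.58 = 35939.59
Supplier B (FCA):
CIF value = FCA price + origin terminal + freight + insurance = 18796.19 + 847.50 + 6723.37 + 426.34 = 26793.40
Import duty = 26793.40 × 25% = 6698.35
Buyer bears (B): 847.50 + 6723.37 + 426.34 + 671.02 + 201.53 + 1094.16 = 9963.92
Landed cost (B) = invoice 18796.19 + 9963.92 + duty 6698.35 = 35458.46
Difference = |35939.59 − 35458.46| = 481.13

Supplier B is cheaper by USD 481.13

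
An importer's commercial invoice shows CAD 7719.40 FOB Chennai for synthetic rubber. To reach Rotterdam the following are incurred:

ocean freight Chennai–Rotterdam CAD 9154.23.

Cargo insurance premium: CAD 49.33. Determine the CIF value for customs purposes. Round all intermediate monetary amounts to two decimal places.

CIF = FOB price + freight + insurance
CIF = 7719.40 + 9154.23 + 49.33 = 16922.96

CIF value: CAD 16922.96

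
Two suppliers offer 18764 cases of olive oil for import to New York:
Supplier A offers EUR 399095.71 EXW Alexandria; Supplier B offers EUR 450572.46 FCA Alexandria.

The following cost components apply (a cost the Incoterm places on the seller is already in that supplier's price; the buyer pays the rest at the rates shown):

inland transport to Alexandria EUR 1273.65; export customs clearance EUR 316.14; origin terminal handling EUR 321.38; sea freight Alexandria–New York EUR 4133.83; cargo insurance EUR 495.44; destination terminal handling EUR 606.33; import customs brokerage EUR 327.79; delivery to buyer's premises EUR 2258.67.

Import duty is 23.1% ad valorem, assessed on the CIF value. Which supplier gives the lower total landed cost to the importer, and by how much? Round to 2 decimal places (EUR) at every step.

Supplier A (EXW):
CIF value = EXW price + inland to port + export clearance + origin terminal + freight + insurance = 399095.71 + 1273.65 + 316.14 + 321.38 + 4133.83 + 495.44 = 405636.15
Import duty = 405636.15 × 23.1% = 93701.95
Buyer bears (A): 1273.65 + 316.14 + 321.38 + 4133.83 + 495.44 + 606.33 + 327.79 + 2258.67 = 9733.23
Landed cost (A) = invoice 399095.71 + 9733.23 + duty 93701.95 = 502530.89
Supplier B (FCA):
CIF value = FCA price + origin terminal + freight + insurance = 450572.46 + 321.38 + 4133.83 + 495.44 = 455523.11
Import duty = 455523.11 × 23.1% = 105225.84
Buyer bears (B): 321.38 + 4133.83 + 495.44 + 606.33 + 327.79 + 2258.67 = 8143.44
Landed cost (B) = invoice 450572.46 + 8143.44 + duty 105225.84 = 563941.74
Difference = |502530.89 − 563941.74| = 61410.85

Supplier A is cheaper by EUR 61410.85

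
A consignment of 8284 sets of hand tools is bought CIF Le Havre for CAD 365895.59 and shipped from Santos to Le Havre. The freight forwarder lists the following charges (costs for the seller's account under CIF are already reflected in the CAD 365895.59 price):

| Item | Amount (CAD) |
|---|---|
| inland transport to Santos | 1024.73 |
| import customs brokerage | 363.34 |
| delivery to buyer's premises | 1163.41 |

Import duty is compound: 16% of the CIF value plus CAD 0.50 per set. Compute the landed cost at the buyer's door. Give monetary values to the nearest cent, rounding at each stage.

Total landed cost: CAD 430107.63

CIF: the seller pays costs through ocean freight and marine insurance to the destination port.
Already in the invoice (seller's account under CIF): inland to port — exclude.
The CIF price already equals the CIF value: 365895.59
Ad valorem component: 365895.59 × 16% = 58543.29
Specific component: 8284 × 0.50 = 4142.00
Import duty = 58543.29 + 4142.00 = 62685.29
Buyer bears: brokerage 363.34 + delivery 1163.41 + duty 62685.29 = 64212.04
Landed cost = invoice 365895.59 + 64212.04 = 430107.63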